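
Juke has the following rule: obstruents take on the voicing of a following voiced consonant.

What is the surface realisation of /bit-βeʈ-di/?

[bidβeɖdi]

/t/ is a voiceless alveolar stop. The following trigger /β/ is voiced, so /t/ must become voiced as well.
A voiced alveolar stop is [d], so the surface segment is [d].
The same rule applies at the second boundary: /ʈ/ → [ɖ] next to /d/.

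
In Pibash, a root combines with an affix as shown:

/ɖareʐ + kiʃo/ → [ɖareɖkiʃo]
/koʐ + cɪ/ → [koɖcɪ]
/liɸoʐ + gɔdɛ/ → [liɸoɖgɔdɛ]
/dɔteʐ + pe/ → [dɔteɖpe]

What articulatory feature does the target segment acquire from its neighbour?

Comparing underlying and surface forms, /ʐ/ → [ɖ] is the alternation; the neighbouring /k/ is constant.
The change fricative → stop matches the manner of the following /k/, identifying this as manner assimilation.
Checking the remaining alternations: /ʐ/ → [ɖ] before /c/ (fricative → stop, matching a stop); /ʐ/ → [ɖ] before /g/ (fricative → stop, matching a stop); /ʐ/ → [ɖ] before /p/ (fricative → stop, matching a stop) — only manner changes, and always toward the following segment.

manner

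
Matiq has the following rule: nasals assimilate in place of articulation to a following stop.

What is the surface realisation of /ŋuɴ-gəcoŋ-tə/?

[ŋuŋgəcontə]

The rule targets /ɴ/ (voiced uvular nasal), which sits before the trigger /g/ (velar).
A voiced velar nasal is [ŋ], so the surface segment is [ŋ].
The same rule applies at the second boundary: /ŋ/ → [n] next to /t/.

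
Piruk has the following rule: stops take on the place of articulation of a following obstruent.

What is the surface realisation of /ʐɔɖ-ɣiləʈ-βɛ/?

The rule targets /ɖ/ (voiced retroflex stop), which sits before the trigger /ɣ/ (velar).
The voiced velar stop is [g], so /ɖ/ → [g].
At the second juncture, /ʈ/ likewise becomes [p] adjacent to /β/.

[ʐɔgɣiləpβɛ]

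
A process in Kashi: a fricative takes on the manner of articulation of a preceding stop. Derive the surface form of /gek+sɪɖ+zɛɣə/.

[gektɪɖdɛɣə]

The rule targets /s/ (voiceless alveolar fricative), which sits after the trigger /k/ (stop).
A voiceless alveolar stop is [t], so the surface segment is [t].
The same rule applies at the second boundary: /z/ → [d] next to /ɖ/.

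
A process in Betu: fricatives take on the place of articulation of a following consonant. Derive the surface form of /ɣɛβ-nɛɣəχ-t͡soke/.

The rule targets /β/ (voiced bilabial fricative), which sits before the trigger /n/ (alveolar).
The voiced alveolar fricative is [z], so /β/ → [z].
The same rule applies at the second boundary: /χ/ → [s] next to /t͡s/.

[ɣɛznɛɣəst͡soke]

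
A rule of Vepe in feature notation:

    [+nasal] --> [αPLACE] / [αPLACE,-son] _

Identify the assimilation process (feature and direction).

The rule copies the place features (abbreviated [PLACE]) from the environment onto the target, so the assimilating feature is place.
The conditioning segment sits to the left of the focus bar, meaning the trigger precedes the segment that changes — progressive assimilation.

progressive place assimilation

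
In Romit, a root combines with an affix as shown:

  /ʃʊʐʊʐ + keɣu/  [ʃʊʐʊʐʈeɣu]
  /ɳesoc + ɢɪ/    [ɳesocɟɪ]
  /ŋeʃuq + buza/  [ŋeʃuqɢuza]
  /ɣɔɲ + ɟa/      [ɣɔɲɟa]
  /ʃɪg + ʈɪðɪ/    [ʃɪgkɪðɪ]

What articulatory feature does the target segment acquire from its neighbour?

Underlying /k/ is realised as [ʈ] next to /ʐ/; /ʐ/ itself does not change.
/k/ is velar while /ʐ/ is retroflex; the output [ʈ] is retroflex, matching the trigger — so the feature that spreads is place.
The same holds elsewhere in the data: /ɢ/ → [ɟ] after /c/ (uvular → palatal, matching palatal); /b/ → [ɢ] after /q/ (bilabial → uvular, matching uvular); /ʈ/ → [k] after /g/ (retroflex → velar, matching velar) — only place changes, and always toward the preceding segment.
No alternation appears in [ɣɔɲɟa]: there the adjacent consonants already agree in place (/ɟ/ and /ɲ/ are both palatal), so this form is consistent with the same rule.

place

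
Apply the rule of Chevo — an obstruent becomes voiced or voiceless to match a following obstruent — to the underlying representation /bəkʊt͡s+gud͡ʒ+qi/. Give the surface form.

[bəkʊd͡zgut͡ʃqi]

The rule targets /t͡s/ (voiceless alveolar affricate), which sits before the trigger /g/ (voiced).
The voiced alveolar affricate is [d͡z], so /t͡s/ → [d͡z].
The same rule applies at the second boundary: /d͡ʒ/ → [t͡ʃ] next to /q/.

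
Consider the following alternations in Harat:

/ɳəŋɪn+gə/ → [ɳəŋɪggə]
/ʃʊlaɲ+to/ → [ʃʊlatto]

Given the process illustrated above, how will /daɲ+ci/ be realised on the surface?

[dacci]

The data show regressive total assimilation (/n/ → [g] before /g/; /ɲ/ → [t] before /t/): in every case the target segment becomes identical to its following neighbour, copying more than a single feature.
/ɲ/ is the segment targeted by the rule; it sits immediately before /c/, so it assimilates completely and surfaces as [c].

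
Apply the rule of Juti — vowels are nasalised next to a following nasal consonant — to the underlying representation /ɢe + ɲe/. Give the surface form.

[ɢẽɲe]

/e/ sits next to the nasal /ɲ/ and is therefore nasalised to [ẽ].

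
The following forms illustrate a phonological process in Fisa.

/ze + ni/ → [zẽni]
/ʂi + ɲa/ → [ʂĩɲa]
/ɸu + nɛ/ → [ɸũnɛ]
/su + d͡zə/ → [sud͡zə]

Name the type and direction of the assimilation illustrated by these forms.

The vowel /e/ surfaces as nasalised [ẽ] next to the following nasal /n/ — it has acquired the [+nasal] feature of its neighbour.
The other forms show the same pattern: /i/ → [ĩ] before /ɲ/; /u/ → [ũ] before /n/ — each time a vowel is nasalised next to a following nasal.
No change occurs in [sud͡zə] because the vowel at the boundary is adjacent to an oral consonant, not a nasal (/u/ next to /d͡z/).
Because the conditioning nasal is to the right of the vowel that changes, the process is regressive (anticipatory).

regressive nasality assimilation (vowel nasalisation)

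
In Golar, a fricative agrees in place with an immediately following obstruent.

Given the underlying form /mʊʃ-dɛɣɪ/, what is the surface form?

[mʊsdɛɣɪ]

The rule targets /ʃ/ (voiceless postalveolar fricative), which sits before the trigger /d/ (alveolar).
A voiceless alveolar fricative is [s], so the surface segment is [s].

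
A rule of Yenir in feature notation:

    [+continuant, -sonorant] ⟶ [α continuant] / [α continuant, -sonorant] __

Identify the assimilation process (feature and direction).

progressive manner assimilation

The rule copies [continuant] (continuancy) from the environment onto the target fricatives; since [±continuant] encodes the stop/fricative manner contrast, the assimilating dimension is manner.
The conditioning segment sits to the left of the focus bar, meaning the trigger precedes the segment that changes — progressive assimilation.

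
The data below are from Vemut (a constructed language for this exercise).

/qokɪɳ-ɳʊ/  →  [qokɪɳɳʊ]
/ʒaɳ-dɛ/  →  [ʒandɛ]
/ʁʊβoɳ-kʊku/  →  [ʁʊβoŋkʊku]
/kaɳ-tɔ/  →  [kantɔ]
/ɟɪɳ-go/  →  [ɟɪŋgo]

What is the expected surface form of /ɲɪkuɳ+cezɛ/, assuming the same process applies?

[ɲɪkuɲcezɛ]

The data show regressive place assimilation: /ɳ/ → [n] before /d/; /ɳ/ → [ŋ] before /k/; /ɳ/ → [n] before /t/; /ɳ/ → [ŋ] before /g/. In each pair only place changes, matching the following consonant, while manner and voice stay constant.
Nothing changes in [qokɪɳɳʊ]: there the adjacent consonants already agree in place (/ɳ/ and /ɳ/ are both retroflex), so this form is consistent with the same rule.
The rule targets /ɳ/ (voiced retroflex nasal), which sits before the trigger /c/ (palatal).
Changing only its place to palatal gives [ɲ] — the voiced palatal nasal.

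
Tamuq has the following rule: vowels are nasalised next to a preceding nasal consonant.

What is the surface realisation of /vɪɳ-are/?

[vɪɳãre]

/a/ sits next to the nasal /ɳ/ and is therefore nasalised to [ã].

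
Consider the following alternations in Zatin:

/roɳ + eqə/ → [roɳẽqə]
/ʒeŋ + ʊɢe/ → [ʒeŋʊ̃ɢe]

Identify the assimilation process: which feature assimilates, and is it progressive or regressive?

The vowel /e/ surfaces as nasalised [ẽ] next to the preceding nasal /ɳ/ — it has acquired the [+nasal] feature of its neighbour.
The other form shows the same pattern: /ʊ/ → [ʊ̃] after /ŋ/ — each time a vowel is nasalised next to a preceding nasal.
Because the conditioning nasal is to the left of the vowel that changes, the process is progressive (perseverative).

progressive nasality assimilation (vowel nasalisation)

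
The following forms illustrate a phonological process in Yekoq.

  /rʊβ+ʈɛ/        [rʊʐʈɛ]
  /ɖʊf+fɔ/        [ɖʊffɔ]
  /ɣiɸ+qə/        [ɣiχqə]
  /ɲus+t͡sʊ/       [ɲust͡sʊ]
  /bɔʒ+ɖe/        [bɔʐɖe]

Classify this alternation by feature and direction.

regressive place assimilation

Comparing underlying and surface forms, /β/ → [ʐ] is the alternation; the neighbouring /ʈ/ is constant.
/β/ is bilabial while /ʈ/ is retroflex; the output [ʐ] is retroflex, matching the trigger — so the feature that spreads is place.
Manner and voice are unchanged, so the assimilation is partial, not total.
The same holds elsewhere in the data: /ɸ/ → [χ] before /q/ (bilabial → uvular, matching uvular); /ʒ/ → [ʐ] before /ɖ/ (postalveolar → retroflex, matching retroflex) — only place changes, and always toward the following segment.
No alternation appears in [ɖʊffɔ], [ɲust͡sʊ]: there the adjacent consonants already agree in place (/f/ and /f/ are both labiodental; /s/ and /t͡s/ are both alveolar), so these forms are consistent with the same rule.
Since the segment that changes precedes the conditioning segment, the assimilation is regressive.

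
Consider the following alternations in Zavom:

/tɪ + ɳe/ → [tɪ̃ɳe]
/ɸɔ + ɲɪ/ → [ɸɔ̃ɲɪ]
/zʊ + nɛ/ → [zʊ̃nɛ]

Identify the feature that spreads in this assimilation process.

The vowel /ɪ/ surfaces as nasalised [ɪ̃] next to the following nasal /ɳ/ — it has acquired the [+nasal] feature of its neighbour.
Likewise in the remaining data: /ɔ/ → [ɔ̃] before /ɲ/; /ʊ/ → [ʊ̃] before /n/ — each time a vowel is nasalised next to a following nasal.

nasality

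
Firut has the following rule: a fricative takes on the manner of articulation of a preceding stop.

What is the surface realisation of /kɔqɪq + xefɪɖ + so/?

The rule targets /x/ (voiceless velar fricative), which sits after the trigger /q/ (stop).
A voiceless velar stop is [k], so the surface segment is [k].
The same rule applies at the second boundary: /s/ → [t] next to /ɖ/.

[kɔqɪqkefɪɖto]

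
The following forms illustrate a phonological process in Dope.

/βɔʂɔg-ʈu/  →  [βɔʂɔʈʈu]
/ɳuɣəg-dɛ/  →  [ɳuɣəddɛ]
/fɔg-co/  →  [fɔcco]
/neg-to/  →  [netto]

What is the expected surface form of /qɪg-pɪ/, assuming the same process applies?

The data show regressive total assimilation (/g/ → [ʈ] before /ʈ/; /g/ → [d] before /d/; /g/ → [c] before /c/; /g/ → [t] before /t/): in every case the target segment becomes identical to its following neighbour, copying more than a single feature.
/g/ is the segment targeted by the rule; it sits immediately before /p/, so it assimilates completely and surfaces as [p].

[qɪppɪ]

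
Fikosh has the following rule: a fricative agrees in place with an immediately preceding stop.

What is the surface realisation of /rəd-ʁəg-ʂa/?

The rule targets /ʁ/ (voiced uvular fricative), which sits after the trigger /d/ (alveolar).
The voiced alveolar fricative is [z], so /ʁ/ → [z].
At the second juncture, /ʂ/ likewise becomes [x] adjacent to /g/.

[rədzəgxa]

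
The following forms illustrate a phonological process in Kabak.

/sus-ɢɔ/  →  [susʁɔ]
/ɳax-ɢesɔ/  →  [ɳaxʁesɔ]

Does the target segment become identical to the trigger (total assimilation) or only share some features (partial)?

The segment that alternates is /ɢ/, which surfaces as [ʁ] when adjacent to /s/.
The change stop → fricative matches the manner of the preceding /s/, identifying this as manner assimilation.
Place and voice are unchanged, so the assimilation is partial, not total.
The other alternating form patterns the same way: /ɢ/ → [ʁ] after /x/ (stop → fricative, matching a fricative) — only manner changes, and always toward the preceding segment.

partial assimilation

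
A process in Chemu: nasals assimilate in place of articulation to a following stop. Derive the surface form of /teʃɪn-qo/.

The rule targets /n/ (voiced alveolar nasal), which sits before the trigger /q/ (uvular).
The voiced uvular nasal is [ɴ], so /n/ → [ɴ].

[teʃɪɴqo]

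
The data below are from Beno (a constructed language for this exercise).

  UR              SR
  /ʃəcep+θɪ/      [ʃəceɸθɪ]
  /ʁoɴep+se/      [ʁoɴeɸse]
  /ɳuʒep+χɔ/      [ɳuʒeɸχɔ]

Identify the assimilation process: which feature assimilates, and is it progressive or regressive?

The segment that alternates is /p/, which surfaces as [ɸ] when adjacent to /θ/.
The change stop → fricative matches the manner of the following /θ/, identifying this as manner assimilation.
Place and voice are unchanged, so the assimilation is partial, not total.
The same holds elsewhere in the data: /p/ → [ɸ] before /s/ (stop → fricative, matching a fricative); /p/ → [ɸ] before /χ/ (stop → fricative, matching a fricative) — only manner changes, and always toward the following segment.
Since the segment that changes precedes the conditioning segment, the assimilation is regressive.

regressive manner assimilation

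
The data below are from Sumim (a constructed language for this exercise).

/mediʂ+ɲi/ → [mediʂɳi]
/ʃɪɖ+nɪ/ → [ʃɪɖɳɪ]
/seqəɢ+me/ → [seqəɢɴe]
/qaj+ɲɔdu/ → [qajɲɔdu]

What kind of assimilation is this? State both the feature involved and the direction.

The segment that alternates is /ɲ/, which surfaces as [ɳ] when adjacent to /ʂ/.
The change palatal → retroflex matches the place of the preceding /ʂ/, identifying this as place assimilation.
Manner and voice are unchanged, so the assimilation is partial, not total.
The same holds elsewhere in the data: /n/ → [ɳ] after /ɖ/ (alveolar → retroflex, matching retroflex); /m/ → [ɴ] after /ɢ/ (bilabial → uvular, matching uvular) — only place changes, and always toward the preceding segment.
No alternation appears in [qajɲɔdu]: there the adjacent consonants already agree in place (/ɲ/ and /j/ are both palatal), so this form is consistent with the same rule.
Since the segment that changes follows the conditioning segment, the assimilation is progressive.

progressive place assimilation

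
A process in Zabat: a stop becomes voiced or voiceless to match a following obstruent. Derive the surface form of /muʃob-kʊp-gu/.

The rule targets /b/ (voiced bilabial stop), which sits before the trigger /k/ (voiceless).
A voiceless bilabial stop is [p], so the surface segment is [p].
At the second juncture, /p/ likewise becomes [b] adjacent to /g/.

[muʃopkʊbgu]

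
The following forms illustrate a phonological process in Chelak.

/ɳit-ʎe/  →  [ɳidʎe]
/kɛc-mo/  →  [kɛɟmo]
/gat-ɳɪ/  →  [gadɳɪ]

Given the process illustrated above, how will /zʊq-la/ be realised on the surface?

The data show regressive voicing assimilation: /t/ → [d] before /ʎ/; /c/ → [ɟ] before /m/; /t/ → [d] before /ɳ/. In each pair only voicing changes, matching the following consonant, while place and manner stay constant.
The rule targets /q/ (voiceless uvular stop), which sits before the trigger /l/ (voiced).
Changing only its voicing to voiced gives [ɢ] — the voiced uvular stop.

[zʊɢla]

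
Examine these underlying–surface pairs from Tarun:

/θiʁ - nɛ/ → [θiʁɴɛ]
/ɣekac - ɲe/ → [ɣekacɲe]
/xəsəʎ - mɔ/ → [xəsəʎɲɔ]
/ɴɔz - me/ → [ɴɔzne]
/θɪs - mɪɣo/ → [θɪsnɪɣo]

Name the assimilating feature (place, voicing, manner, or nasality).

place

The segment that alternates is /n/, which surfaces as [ɴ] when adjacent to /ʁ/.
/n/ is alveolar while /ʁ/ is uvular; the output [ɴ] is uvular, matching the trigger — so the feature that spreads is place.
The other alternating forms pattern the same way: /m/ → [ɲ] after /ʎ/ (bilabial → palatal, matching palatal); /m/ → [n] after /z/ (bilabial → alveolar, matching alveolar); /m/ → [n] after /s/ (bilabial → alveolar, matching alveolar) — only place changes, and always toward the preceding segment.
Nothing changes in [ɣekacɲe]: there the adjacent consonants already agree in place (/ɲ/ and /c/ are both palatal), so this form is consistent with the same rule.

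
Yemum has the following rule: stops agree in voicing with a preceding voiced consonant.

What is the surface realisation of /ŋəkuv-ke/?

[ŋəkuvge]

/k/ is a voiceless velar stop. The preceding trigger /v/ is voiced, so /k/ must become voiced as well.
Changing only its voicing to voiced gives [g] — the voiced velar stop.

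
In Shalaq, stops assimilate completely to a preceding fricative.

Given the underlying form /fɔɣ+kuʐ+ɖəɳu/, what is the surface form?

[fɔɣɣuʐʐəɳu]

/k/ is the segment targeted by the rule; it sits immediately after /ɣ/, so it assimilates completely and surfaces as [ɣ].
The same rule applies at the second boundary: /ɖ/ → [ʐ] next to /ʐ/.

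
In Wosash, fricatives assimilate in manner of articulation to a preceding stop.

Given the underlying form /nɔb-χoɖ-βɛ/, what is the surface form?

[nɔbqoɖbɛ]

The rule targets /χ/ (voiceless uvular fricative), which sits after the trigger /b/ (stop).
The voiceless uvular stop is [q], so /χ/ → [q].
The same rule applies at the second boundary: /β/ → [b] next to /ɖ/.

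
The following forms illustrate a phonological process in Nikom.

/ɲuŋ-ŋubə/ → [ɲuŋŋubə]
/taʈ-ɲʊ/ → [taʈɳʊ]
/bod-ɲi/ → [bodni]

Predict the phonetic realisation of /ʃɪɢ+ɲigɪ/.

The data show progressive place assimilation: /ɲ/ → [ɳ] after /ʈ/; /ɲ/ → [n] after /d/. In each pair only place changes, matching the preceding consonant, while manner and voice stay constant.
Nothing changes in [ɲuŋŋubə]: there the adjacent consonants already agree in place (/ŋ/ and /ŋ/ are both velar), so this form is consistent with the same rule.
/ɲ/ is a voiced palatal nasal. The preceding trigger /ɢ/ is uvular, so /ɲ/ must become uvular as well.
The voiced uvular nasal is [ɴ], so /ɲ/ → [ɴ].

[ʃɪɢɴigɪ]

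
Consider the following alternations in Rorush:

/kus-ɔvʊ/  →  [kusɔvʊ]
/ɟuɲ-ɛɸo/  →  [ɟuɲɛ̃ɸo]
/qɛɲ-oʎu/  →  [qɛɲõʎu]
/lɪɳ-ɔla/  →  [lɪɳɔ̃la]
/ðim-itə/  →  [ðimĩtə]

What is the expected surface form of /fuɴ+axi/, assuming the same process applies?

[fuɴãxi]

The data show progressive nasality assimilation (vowel nasalisation): /ɛ/ → [ɛ̃] after /ɲ/; /o/ → [õ] after /ɲ/; /ɔ/ → [ɔ̃] after /ɳ/; /i/ → [ĩ] after /m/ — a vowel is nasalised by an immediately preceding nasal consonant.
No change occurs in [kusɔvʊ] because the vowel at the boundary is adjacent to an oral consonant, not a nasal (/ɔ/ next to /s/).
The vowel /a/ is adjacent to the preceding nasal /ɴ/, so it acquires [+nasal] and surfaces as [ã].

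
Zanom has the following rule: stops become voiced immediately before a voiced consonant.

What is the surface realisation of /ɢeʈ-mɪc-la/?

/ʈ/ is a voiceless retroflex stop. The following trigger /m/ is voiced, so /ʈ/ must become voiced as well.
The voiced retroflex stop is [ɖ], so /ʈ/ → [ɖ].
At the second juncture, /c/ likewise becomes [ɟ] adjacent to /l/.

[ɢeɖmɪɟla]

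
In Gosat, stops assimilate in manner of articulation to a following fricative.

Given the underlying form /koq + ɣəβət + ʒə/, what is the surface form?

[koχɣəβəsʒə]

The rule targets /q/ (voiceless uvular stop), which sits before the trigger /ɣ/ (fricative).
Changing only its manner to fricative gives [χ] — the voiceless uvular fricative.
The same rule applies at the second boundary: /t/ → [s] next to /ʒ/.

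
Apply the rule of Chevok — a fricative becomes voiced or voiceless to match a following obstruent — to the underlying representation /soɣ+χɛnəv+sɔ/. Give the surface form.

The rule targets /ɣ/ (voiced velar fricative), which sits before the trigger /χ/ (voiceless).
A voiceless velar fricative is [x], so the surface segment is [x].
The same rule applies at the second boundary: /v/ → [f] next to /s/.

[soxχɛnəfsɔ]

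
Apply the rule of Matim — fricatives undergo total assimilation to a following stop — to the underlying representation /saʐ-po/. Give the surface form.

/ʐ/ is the segment targeted by the rule; it sits immediately before /p/, so it assimilates completely and surfaces as [p].

[sappo]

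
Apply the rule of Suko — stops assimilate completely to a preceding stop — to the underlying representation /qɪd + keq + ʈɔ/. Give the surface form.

/k/ is the segment targeted by the rule; it sits immediately after /d/, so it assimilates completely and surfaces as [d].
At the second juncture, /ʈ/ likewise becomes [q] adjacent to /q/.

[qɪddeqqɔ]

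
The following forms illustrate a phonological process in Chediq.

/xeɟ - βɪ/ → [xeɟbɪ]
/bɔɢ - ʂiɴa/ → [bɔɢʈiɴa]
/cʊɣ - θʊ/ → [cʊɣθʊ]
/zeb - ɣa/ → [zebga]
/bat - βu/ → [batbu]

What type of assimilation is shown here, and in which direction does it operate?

Comparing underlying and surface forms, /β/ → [b] is the alternation; the neighbouring /ɟ/ is constant.
The change fricative → stop matches the manner of the preceding /ɟ/, identifying this as manner assimilation.
Place and voice are unchanged, so the assimilation is partial, not total.
The same holds elsewhere in the data: /ʂ/ → [ʈ] after /ɢ/ (fricative → stop, matching a stop); /ɣ/ → [g] after /b/ (fricative → stop, matching a stop); /β/ → [b] after /t/ (fricative → stop, matching a stop) — only manner changes, and always toward the preceding segment.
No alternation appears in [cʊɣθʊ]: there the adjacent consonants already agree in manner (/θ/ and /ɣ/ are both fricatives), so this form is consistent with the same rule.
The trigger is the preceding segment, so the direction is progressive (perseverative).

progressive manner assimilation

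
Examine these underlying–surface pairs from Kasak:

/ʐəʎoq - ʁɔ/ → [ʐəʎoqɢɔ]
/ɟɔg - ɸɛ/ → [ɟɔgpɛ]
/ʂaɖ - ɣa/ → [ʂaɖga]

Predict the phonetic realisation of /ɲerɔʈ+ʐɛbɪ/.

[ɲerɔʈɖɛbɪ]

The data show progressive manner assimilation: /ʁ/ → [ɢ] after /q/; /ɸ/ → [p] after /g/; /ɣ/ → [g] after /ɖ/. In each pair only manner changes, matching the preceding consonant, while place and voice stay constant.
The rule targets /ʐ/ (voiced retroflex fricative), which sits after the trigger /ʈ/ (stop).
The voiced retroflex stop is [ɖ], so /ʐ/ → [ɖ].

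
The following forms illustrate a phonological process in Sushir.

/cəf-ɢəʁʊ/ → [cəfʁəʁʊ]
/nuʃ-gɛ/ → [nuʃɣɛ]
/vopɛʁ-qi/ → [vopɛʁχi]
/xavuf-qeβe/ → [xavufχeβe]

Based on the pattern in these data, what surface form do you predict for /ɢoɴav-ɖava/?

[ɢoɴavʐava]

The data show progressive manner assimilation: /ɢ/ → [ʁ] after /f/; /g/ → [ɣ] after /ʃ/; /q/ → [χ] after /ʁ/; /q/ → [χ] after /f/. In each pair only manner changes, matching the preceding consonant, while place and voice stay constant.
/ɖ/ is a voiced retroflex stop. The preceding trigger /v/ is a fricative, so /ɖ/ must become a fricative as well.
A voiced retroflex fricative is [ʐ], so the surface segment is [ʐ].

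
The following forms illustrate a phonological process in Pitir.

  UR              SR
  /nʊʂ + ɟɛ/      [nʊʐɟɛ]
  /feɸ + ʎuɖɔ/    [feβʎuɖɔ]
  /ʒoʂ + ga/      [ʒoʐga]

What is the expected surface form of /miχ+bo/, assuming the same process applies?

[miʁbo]

The data show regressive voicing assimilation: /ʂ/ → [ʐ] before /ɟ/; /ɸ/ → [β] before /ʎ/; /ʂ/ → [ʐ] before /g/. In each pair only voicing changes, matching the following consonant, while place and manner stay constant.
The rule targets /χ/ (voiceless uvular fricative), which sits before the trigger /b/ (voiced).
A voiced uvular fricative is [ʁ], so the surface segment is [ʁ].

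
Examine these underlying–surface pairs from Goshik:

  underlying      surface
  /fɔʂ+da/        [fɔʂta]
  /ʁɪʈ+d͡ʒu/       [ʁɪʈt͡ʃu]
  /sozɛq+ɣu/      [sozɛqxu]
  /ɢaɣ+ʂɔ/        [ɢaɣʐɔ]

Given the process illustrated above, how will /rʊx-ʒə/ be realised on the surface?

[rʊxʃə]

The data show progressive voicing assimilation: /d/ → [t] after /ʂ/; /d͡ʒ/ → [t͡ʃ] after /ʈ/; /ɣ/ → [x] after /q/; /ʂ/ → [ʐ] after /ɣ/. In each pair only voicing changes, matching the preceding consonant, while place and manner stay constant.
/ʒ/ is a voiced postalveolar fricative. The preceding trigger /x/ is voiceless, so /ʒ/ must become voiceless as well.
The voiceless postalveolar fricative is [ʃ], so /ʒ/ → [ʃ].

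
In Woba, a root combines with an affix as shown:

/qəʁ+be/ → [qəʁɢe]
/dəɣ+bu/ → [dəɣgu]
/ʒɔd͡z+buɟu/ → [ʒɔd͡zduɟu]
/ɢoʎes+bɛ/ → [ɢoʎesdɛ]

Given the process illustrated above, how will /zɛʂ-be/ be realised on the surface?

The data show progressive place assimilation: /b/ → [ɢ] after /ʁ/; /b/ → [g] after /ɣ/; /b/ → [d] after /d͡z/; /b/ → [d] after /s/. In each pair only place changes, matching the preceding consonant, while manner and voice stay constant.
/b/ is a voiced bilabial stop. The preceding trigger /ʂ/ is retroflex, so /b/ must become retroflex as well.
Changing only its place to retroflex gives [ɖ] — the voiced retroflex stop.

[zɛʂɖe]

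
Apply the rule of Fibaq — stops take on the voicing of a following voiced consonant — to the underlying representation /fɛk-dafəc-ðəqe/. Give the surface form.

The rule targets /k/ (voiceless velar stop), which sits before the trigger /d/ (voiced).
The voiced velar stop is [g], so /k/ → [g].
The same rule applies at the second boundary: /c/ → [ɟ] next to /ð/.

[fɛgdafəɟðəqe]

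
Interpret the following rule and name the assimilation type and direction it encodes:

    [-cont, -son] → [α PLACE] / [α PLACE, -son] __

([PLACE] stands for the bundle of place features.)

progressive place assimilation

The shared variable α links the value of the place features (abbreviated [PLACE]) on the target to the same value on the neighbouring segment, so place is the feature that assimilates.
The conditioning segment sits to the left of the focus bar, meaning the trigger precedes the segment that changes — progressive assimilation.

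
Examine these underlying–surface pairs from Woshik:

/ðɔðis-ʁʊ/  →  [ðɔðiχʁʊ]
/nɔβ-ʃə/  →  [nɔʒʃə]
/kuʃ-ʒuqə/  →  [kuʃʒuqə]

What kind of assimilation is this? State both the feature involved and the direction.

regressive place assimilation

Underlying /s/ is realised as [χ] next to /ʁ/; /ʁ/ itself does not change.
/s/ is alveolar while /ʁ/ is uvular; the output [χ] is uvular, matching the trigger — so the feature that spreads is place.
Manner and voice are unchanged, so the assimilation is partial, not total.
The same holds elsewhere in the data: /β/ → [ʒ] before /ʃ/ (bilabial → postalveolar, matching postalveolar) — only place changes, and always toward the following segment.
Nothing changes in [kuʃʒuqə]: there the adjacent consonants already agree in place (/ʃ/ and /ʒ/ are both postalveolar), so this form is consistent with the same rule.
The trigger is the following segment, so the direction is regressive (anticipatory).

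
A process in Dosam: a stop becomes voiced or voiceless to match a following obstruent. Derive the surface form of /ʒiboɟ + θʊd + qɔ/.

[ʒibocθʊtqɔ]

/ɟ/ is a voiced palatal stop. The following trigger /θ/ is voiceless, so /ɟ/ must become voiceless as well.
The voiceless palatal stop is [c], so /ɟ/ → [c].
At the second juncture, /d/ likewise becomes [t] adjacent to /q/.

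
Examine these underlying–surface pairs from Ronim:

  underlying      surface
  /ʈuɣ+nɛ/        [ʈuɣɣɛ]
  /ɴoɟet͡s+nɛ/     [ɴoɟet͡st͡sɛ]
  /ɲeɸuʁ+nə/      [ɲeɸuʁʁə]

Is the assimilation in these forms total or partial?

total assimilation

Comparing underlying and surface forms, /n/ → [ɣ] is the alternation; the neighbouring /ɣ/ is constant.
The output [ɣ] is identical to the trigger /ɣ/ — every feature (place, manner, voicing) has been copied — so this is total assimilation.
The other forms behave the same way: /n/ → [t͡s] after /t͡s/; /n/ → [ʁ] after /ʁ/ — in each case the output is a copy of the preceding consonant.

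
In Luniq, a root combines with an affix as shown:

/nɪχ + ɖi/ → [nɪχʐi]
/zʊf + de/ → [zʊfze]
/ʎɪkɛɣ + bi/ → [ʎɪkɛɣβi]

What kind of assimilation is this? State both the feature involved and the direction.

progressive manner assimilation

Underlying /ɖ/ is realised as [ʐ] next to /χ/; /χ/ itself does not change.
/ɖ/ is a stop while /χ/ is a fricative; the output [ʐ] is a fricative, matching the trigger — so the feature that spreads is manner.
Place and voice are unchanged, so the assimilation is partial, not total.
The same holds elsewhere in the data: /d/ → [z] after /f/ (stop → fricative, matching a fricative); /b/ → [β] after /ɣ/ (stop → fricative, matching a fricative) — only manner changes, and always toward the preceding segment.
The trigger is the preceding segment, so the direction is progressive (perseverative).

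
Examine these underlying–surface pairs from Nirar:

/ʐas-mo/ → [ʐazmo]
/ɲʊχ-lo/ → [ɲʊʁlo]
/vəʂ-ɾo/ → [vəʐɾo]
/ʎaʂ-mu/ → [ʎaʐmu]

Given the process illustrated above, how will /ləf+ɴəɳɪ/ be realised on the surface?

[ləvɴəɳɪ]

The data show regressive voicing assimilation: /s/ → [z] before /m/; /χ/ → [ʁ] before /l/; /ʂ/ → [ʐ] before /ɾ/; /ʂ/ → [ʐ] before /m/. In each pair only voicing changes, matching the following consonant, while place and manner stay constant.
/f/ is a voiceless labiodental fricative. The following trigger /ɴ/ is voiced, so /f/ must become voiced as well.
Changing only its voicing to voiced gives [v] — the voiced labiodental fricative.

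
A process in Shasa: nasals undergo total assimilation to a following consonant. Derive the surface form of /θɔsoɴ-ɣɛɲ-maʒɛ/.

/ɴ/ is the segment targeted by the rule; it sits immediately before /ɣ/, so it assimilates completely and surfaces as [ɣ].
At the second juncture, /ɲ/ likewise becomes [m] adjacent to /m/.

[θɔsoɣɣɛmmaʒɛ]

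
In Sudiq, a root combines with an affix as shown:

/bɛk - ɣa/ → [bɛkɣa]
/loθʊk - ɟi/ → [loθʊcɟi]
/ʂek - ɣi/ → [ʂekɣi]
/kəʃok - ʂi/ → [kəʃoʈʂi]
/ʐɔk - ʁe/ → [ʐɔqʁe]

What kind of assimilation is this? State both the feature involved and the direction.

regressive place assimilation

The segment that alternates is /k/, which surfaces as [c] when adjacent to /ɟ/.
The change velar → palatal matches the place of the following /ɟ/, identifying this as place assimilation.
Manner and voice are unchanged, so the assimilation is partial, not total.
Checking the remaining alternations: /k/ → [ʈ] before /ʂ/ (velar → retroflex, matching retroflex); /k/ → [q] before /ʁ/ (velar → uvular, matching uvular) — only place changes, and always toward the following segment.
No alternation appears in [bɛkɣa], [ʂekɣi]: there the adjacent consonants already agree in place (/k/ and /ɣ/ are both velar; /k/ and /ɣ/ are both velar), so these forms are consistent with the same rule.
Since the segment that changes precedes the conditioning segment, the assimilation is regressive.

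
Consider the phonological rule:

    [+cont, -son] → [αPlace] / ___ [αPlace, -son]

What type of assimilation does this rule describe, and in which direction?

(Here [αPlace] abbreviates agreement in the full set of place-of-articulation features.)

The shared variable α links the value of the place features (abbreviated [Place]) on the target to the same value on the neighbouring segment, so place is the feature that assimilates.
The conditioning segment sits to the right of the focus bar, meaning the trigger follows the segment that changes — regressive assimilation.

regressive place assimilation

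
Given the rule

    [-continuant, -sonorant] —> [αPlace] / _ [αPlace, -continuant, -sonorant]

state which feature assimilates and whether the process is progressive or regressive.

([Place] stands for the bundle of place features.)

The rule copies the place features (abbreviated [Place]) from the environment onto the target, so the assimilating feature is place.
Since the environment is written after the underscore, the trigger follows the target; the direction is regressive.

regressive place assimilation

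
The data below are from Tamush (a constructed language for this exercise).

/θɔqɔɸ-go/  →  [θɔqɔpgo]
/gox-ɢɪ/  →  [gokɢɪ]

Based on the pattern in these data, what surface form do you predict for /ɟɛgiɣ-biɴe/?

[ɟɛgigbiɴe]

The data show regressive manner assimilation: /ɸ/ → [p] before /g/; /x/ → [k] before /ɢ/. In each pair only manner changes, matching the following consonant, while place and voice stay constant.
The rule targets /ɣ/ (voiced velar fricative), which sits before the trigger /b/ (stop).
Changing only its manner to stop gives [g] — the voiced velar stop.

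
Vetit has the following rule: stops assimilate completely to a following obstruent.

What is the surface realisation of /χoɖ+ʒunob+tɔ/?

[χoʒʒunottɔ]

/ɖ/ is the segment targeted by the rule; it sits immediately before /ʒ/, so it assimilates completely and surfaces as [ʒ].
The same rule applies at the second boundary: /b/ → [t] next to /t/.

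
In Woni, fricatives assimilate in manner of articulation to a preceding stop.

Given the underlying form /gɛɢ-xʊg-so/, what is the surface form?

[gɛɢkʊgto]

The rule targets /x/ (voiceless velar fricative), which sits after the trigger /ɢ/ (stop).
The voiceless velar stop is [k], so /x/ → [k].
The same rule applies at the second boundary: /s/ → [t] next to /g/.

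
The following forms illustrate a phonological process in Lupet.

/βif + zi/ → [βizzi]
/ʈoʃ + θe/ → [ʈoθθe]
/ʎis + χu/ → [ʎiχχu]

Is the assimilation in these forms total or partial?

Underlying /f/ is realised as [z] next to /z/; /z/ itself does not change.
The output [z] is identical to the trigger /z/ — every feature (place, manner, voicing) has been copied — so this is total assimilation.
The remaining alternations confirm this: /ʃ/ → [θ] before /θ/; /s/ → [χ] before /χ/ — in each case the output is a copy of the following consonant.

total assimilation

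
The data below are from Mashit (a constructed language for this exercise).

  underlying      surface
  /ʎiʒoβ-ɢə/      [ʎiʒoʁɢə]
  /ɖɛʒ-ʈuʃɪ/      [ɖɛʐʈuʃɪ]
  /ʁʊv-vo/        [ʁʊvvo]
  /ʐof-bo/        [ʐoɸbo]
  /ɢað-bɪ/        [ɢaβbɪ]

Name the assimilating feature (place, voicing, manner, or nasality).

place

Comparing underlying and surface forms, /β/ → [ʁ] is the alternation; the neighbouring /ɢ/ is constant.
The change bilabial → uvular matches the place of the following /ɢ/, identifying this as place assimilation.
The same holds elsewhere in the data: /ʒ/ → [ʐ] before /ʈ/ (postalveolar → retroflex, matching retroflex); /f/ → [ɸ] before /b/ (labiodental → bilabial, matching bilabial); /ð/ → [β] before /b/ (dental → bilabial, matching bilabial) — only place changes, and always toward the following segment.
No alternation appears in [ʁʊvvo]: there the adjacent consonants already agree in place (/v/ and /v/ are both labiodental), so this form is consistent with the same rule.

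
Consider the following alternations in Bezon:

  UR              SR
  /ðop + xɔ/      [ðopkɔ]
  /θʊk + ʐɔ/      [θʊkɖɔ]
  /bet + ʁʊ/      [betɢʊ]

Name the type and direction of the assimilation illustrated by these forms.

Comparing underlying and surface forms, /x/ → [k] is the alternation; the neighbouring /p/ is constant.
The change fricative → stop matches the manner of the preceding /p/, identifying this as manner assimilation.
Place and voice are unchanged, so the assimilation is partial, not total.
Checking the remaining alternations: /ʐ/ → [ɖ] after /k/ (fricative → stop, matching a stop); /ʁ/ → [ɢ] after /t/ (fricative → stop, matching a stop) — only manner changes, and always toward the preceding segment.
The trigger is the preceding segment, so the direction is progressive (perseverative).

progressive manner assimilation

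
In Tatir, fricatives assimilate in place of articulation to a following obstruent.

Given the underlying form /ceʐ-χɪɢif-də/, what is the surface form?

The rule targets /ʐ/ (voiced retroflex fricative), which sits before the trigger /χ/ (uvular).
The voiced uvular fricative is [ʁ], so /ʐ/ → [ʁ].
The same rule applies at the second boundary: /f/ → [s] next to /d/.

[ceʁχɪɢisdə]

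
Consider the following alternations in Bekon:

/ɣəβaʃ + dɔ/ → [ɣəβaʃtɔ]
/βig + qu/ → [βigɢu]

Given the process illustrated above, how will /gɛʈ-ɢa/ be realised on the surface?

The data show progressive voicing assimilation: /d/ → [t] after /ʃ/; /q/ → [ɢ] after /g/. In each pair only voicing changes, matching the preceding consonant, while place and manner stay constant.
/ɢ/ is a voiced uvular stop. The preceding trigger /ʈ/ is voiceless, so /ɢ/ must become voiceless as well.
A voiceless uvular stop is [q], so the surface segment is [q].

[gɛʈqa]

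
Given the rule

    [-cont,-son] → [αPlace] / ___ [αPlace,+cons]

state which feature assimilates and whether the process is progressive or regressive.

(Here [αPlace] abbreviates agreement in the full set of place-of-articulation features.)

The rule copies the place features (abbreviated [Place]) from the environment onto the target, so the assimilating feature is place.
Since the environment is written after the underscore, the trigger follows the target; the direction is regressive.

regressive place assimilation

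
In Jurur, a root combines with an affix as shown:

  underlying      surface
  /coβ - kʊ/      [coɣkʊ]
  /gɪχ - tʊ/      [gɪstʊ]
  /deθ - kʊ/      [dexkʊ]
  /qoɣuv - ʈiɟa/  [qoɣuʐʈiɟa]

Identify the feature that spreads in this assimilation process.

place

The segment that alternates is /β/, which surfaces as [ɣ] when adjacent to /k/.
/β/ is bilabial while /k/ is velar; the output [ɣ] is velar, matching the trigger — so the feature that spreads is place.
The other alternating forms pattern the same way: /χ/ → [s] before /t/ (uvular → alveolar, matching alveolar); /θ/ → [x] before /k/ (dental → velar, matching velar); /v/ → [ʐ] before /ʈ/ (labiodental → retroflex, matching retroflex) — only place changes, and always toward the following segment.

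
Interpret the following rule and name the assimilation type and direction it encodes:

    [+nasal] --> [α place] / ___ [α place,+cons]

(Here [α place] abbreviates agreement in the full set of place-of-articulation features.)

The rule copies the place features (abbreviated [place]) from the environment onto the target, so the assimilating feature is place.
The conditioning segment sits to the right of the focus bar, meaning the trigger follows the segment that changes — regressive assimilation.

regressive place assimilation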